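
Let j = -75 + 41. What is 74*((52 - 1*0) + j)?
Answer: 1332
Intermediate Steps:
j = -34
74*((52 - 1*0) + j) = 74*((52 - 1*0) - 34) = 74*((52 + 0) - 34) = 74*(52 - 34) = 74*18 = 1332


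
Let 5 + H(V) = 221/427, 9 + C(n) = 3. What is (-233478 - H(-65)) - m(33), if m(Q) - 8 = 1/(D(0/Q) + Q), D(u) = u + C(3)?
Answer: -2691808843/11529 ≈ -2.3348e+5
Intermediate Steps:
C(n) = -6 (C(n) = -9 + 3 = -6)
H(V) = -1914/427 (H(V) = -5 + 221/427 = -1914/427)
D(u) = -6 + u (D(u) = u - 6 = -6 + u)
m(Q) = 8 + 1/(-6 + Q) (m(Q) = 8 + 1/((-6 + 0/Q) + Q) = 8 + 1/((-6 + 0) + Q) = 8 + 1/(-6 + Q))
(-233478 - H(-65)) - m(33) = (-233478 - 1*(-1914/427)) - (-47 + 8*33)/(-6 + 33) = (-233478 + 1914/427) - (-47 + 264)/27 = -99693192/427 - 217/27 = -2691808843/11529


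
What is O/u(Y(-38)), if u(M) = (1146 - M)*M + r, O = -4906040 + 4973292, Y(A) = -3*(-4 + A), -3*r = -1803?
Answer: 67252/129121 ≈ 0.52084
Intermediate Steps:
r = 601 (r = -1/3*(-1803) = 601)
Y(A) = 12 - 3*A
O = 67252
u(M) = 601 + M*(1146 - M) (u(M) = (1146 - M)*M + 601 = M*(1146 - M) + 601 = 601 + M*(1146 - M))
O/u(Y(-38)) = 67252/(601 - (12 - 3*(-38))**2 + 1146*(12 - 3*(-38))) = 67252/(601 - (12 + 114)**2 + 1146*(12 + 114)) = 67252/(601 - 1*126**2 + 1146*126) = 67252/(601 - 1*15876 + 144396) = 67252/(601 - 15876 + 144396) = 67252/129121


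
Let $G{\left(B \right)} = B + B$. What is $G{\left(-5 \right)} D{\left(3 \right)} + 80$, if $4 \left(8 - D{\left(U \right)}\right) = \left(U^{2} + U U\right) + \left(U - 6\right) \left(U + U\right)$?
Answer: $0$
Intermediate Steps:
$G{\left(B \right)} = 2 B$
$D{\left(U \right)} = 8 - \frac{U^{2}}{2} - \frac{U \left(-6 + U\right)}{2}$ ($D{\left(U \right)} = 8 - \frac{\left(U^{2} + U U\right) + \left(U - 6\right) \left(U + U\right)}{4} = 8 - \frac{\left(U^{2} + U^{2}\right) + \left(-6 + U\right) 2 U}{4} = 8 - \frac{2 U^{2} + 2 U \left(-6 + U\right)}{4} = 8 - \left(\frac{U^{2}}{2} + \frac{U \left(-6 + U\right)}{2}\right) = 8 - \frac{U^{2}}{2} - \frac{U \left(-6 + U\right)}{2}$)
$G{\left(-5 \right)} D{\left(3 \right)} + 80 = 2 \left(-5\right) \left(8 - 3^{2} + 3 \cdot 3\right) + 80 = - 10 \left(8 - 9 + 9\right) + 80 = \left(-10\right) 8 + 80 = -80 + 80 = 0$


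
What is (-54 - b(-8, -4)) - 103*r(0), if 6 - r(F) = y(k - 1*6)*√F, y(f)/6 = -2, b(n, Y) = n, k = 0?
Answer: -664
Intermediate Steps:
y(f) = -12 (y(f) = 6*(-2) = -12)
r(F) = 6 + 12*√F (r(F) = 6 - (-12)*√F = 6 + 12*√F)
(-54 - b(-8, -4)) - 103*r(0) = (-54 - 1*(-8)) - 103*(6 + 12*√0) = (-54 + 8) - 103*(6 + 12*0) = -46 - 103*(6 + 0) = -46 - 103*6 = -46 - 618 = -664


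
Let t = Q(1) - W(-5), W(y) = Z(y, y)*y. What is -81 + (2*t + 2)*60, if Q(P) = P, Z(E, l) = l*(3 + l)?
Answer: 6159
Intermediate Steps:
W(y) = y²*(3 + y) (W(y) = (y*(3 + y))*y = y²*(3 + y))
t = 51 (t = 1 - (-5)²*(3 - 5) = 1 - 25*(-2) = 1 - 1*(-50) = 1 + 50 = 51)
-81 + (2*t + 2)*60 = -81 + (2*51 + 2)*60 = -81 + (102 + 2)*60 = -81 + 104*60 = -81 + 6240 = 6159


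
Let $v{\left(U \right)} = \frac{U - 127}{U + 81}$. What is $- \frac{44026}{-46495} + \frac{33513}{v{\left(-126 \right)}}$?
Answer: $\frac{70129550653}{11763235} \approx 5961.8$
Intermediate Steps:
$v{\left(U \right)} = \frac{-127 + U}{81 + U}$
$- \frac{44026}{-46495} + \frac{33513}{v{\left(-126 \right)}} = - \frac{44026}{-46495} + \frac{33513}{\frac{1}{81 - 126} \left(-127 - 126\right)} = \left(-44026\right) \left(- \frac{1}{46495}\right) + \frac{33513}{\frac{1}{-45} \left(-253\right)} = \frac{44026}{46495} + \frac{33513}{\left(- \frac{1}{45}\right) \left(-253\right)} = \frac{44026}{46495} + \frac{33513}{\frac{253}{45}} = \frac{44026}{46495} + 33513 \cdot \frac{45}{253} = \frac{44026}{46495} + \frac{1508085}{253} = \frac{70129550653}{11763235}$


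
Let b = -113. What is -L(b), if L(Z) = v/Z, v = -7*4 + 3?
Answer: -25/113 ≈ -0.22124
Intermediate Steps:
v = -25 (v = -28 + 3 = -25)
L(Z) = -25/Z
-L(b) = -(-25)/(-113) = -(-25)*(-1)/113 = -1*25/113 = -25/113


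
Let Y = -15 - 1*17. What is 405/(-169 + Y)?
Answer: -135/67 ≈ -2.0149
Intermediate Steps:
Y = -32 (Y = -15 - 17 = -32)
405/(-169 + Y) = 405/(-169 - 32) = 405/(-201) = 405*(-1/201) = -135/67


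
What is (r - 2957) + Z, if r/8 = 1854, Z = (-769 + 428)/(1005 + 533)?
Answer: 18263409/1538 ≈ 11875.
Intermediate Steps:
Z = -341/1538 ≈ -0.22172
r = 14832 (r = 8*1854 = 14832)
(r - 2957) + Z = (14832 - 2957) - 341/1538 = 11875 - 341/1538 = 18263409/1538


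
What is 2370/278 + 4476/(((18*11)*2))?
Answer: 90952/4587 ≈ 19.828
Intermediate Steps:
2370/278 + 4476/(((18*11)*2)) = 2370*(1/278) + 4476/((198*2)) = 1185/139 + 4476/396 = 1185/139 + 4476*(1/396) = 1185/139 + 373/33 = 90952/4587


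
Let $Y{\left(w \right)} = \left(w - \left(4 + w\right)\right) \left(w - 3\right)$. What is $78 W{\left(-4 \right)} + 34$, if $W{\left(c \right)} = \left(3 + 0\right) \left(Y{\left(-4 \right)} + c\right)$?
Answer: $5650$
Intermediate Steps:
$Y{\left(w \right)} = 12 - 4 w$ ($Y{\left(w \right)} = \left(w - \left(4 + w\right)\right) \left(-3 + w\right) = - 4 \left(-3 + w\right) = 12 - 4 w$)
$W{\left(c \right)} = 84 + 3 c$ ($W{\left(c \right)} = \left(3 + 0\right) \left(\left(12 - -16\right) + c\right) = 3 \left(\left(12 + 16\right) + c\right) = 3 \left(28 + c\right) = 84 + 3 c$)
$78 W{\left(-4 \right)} + 34 = 78 \left(84 + 3 \left(-4\right)\right) + 34 = 78 \left(84 - 12\right) + 34 = 78 \cdot 72 + 34 = 5616 + 34 = 5650$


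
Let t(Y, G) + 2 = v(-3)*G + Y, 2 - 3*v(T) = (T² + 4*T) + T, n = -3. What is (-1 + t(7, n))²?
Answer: 16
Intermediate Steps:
v(T) = ⅔ - 5*T/3 - T²/3 (v(T) = ⅔ - ((T² + 4*T) + T)/3 = ⅔ - (T² + 5*T)/3 = ⅔ + (-5*T/3 - T²/3) = ⅔ - 5*T/3 - T²/3)
t(Y, G) = -2 + Y + 8*G/3 (t(Y, G) = -2 + ((⅔ - 5/3*(-3) - ⅓*(-3)²)*G + Y) = -2 + ((⅔ + 5 - ⅓*9)*G + Y) = -2 + ((⅔ + 5 - 3)*G + Y) = -2 + (8*G/3 + Y) = -2 + (Y + 8*G/3) = -2 + Y + 8*G/3)
(-1 + t(7, n))² = (-1 + (-2 + 7 + (8/3)*(-3)))² = (-1 + (-2 + 7 - 8))² = (-1 - 3)² = (-4)² = 16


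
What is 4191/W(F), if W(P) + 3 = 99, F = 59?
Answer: 1397/32 ≈ 43.656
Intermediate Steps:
W(P) = 96 (W(P) = -3 + 99 = 96)
4191/W(F) = 4191/96 = 4191*(1/96) = 1397/32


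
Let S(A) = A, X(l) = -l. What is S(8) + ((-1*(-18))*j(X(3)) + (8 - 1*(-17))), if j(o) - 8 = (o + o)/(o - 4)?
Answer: 1347/7 ≈ 192.43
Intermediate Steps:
j(o) = 8 + 2*o/(-4 + o) (j(o) = 8 + (o + o)/(o - 4) = 8 + (2*o)/(-4 + o) = 8 + 2*o/(-4 + o))
S(8) + ((-1*(-18))*j(X(3)) + (8 - 1*(-17))) = 8 + ((-1*(-18))*(2*(-16 + 5*(-1*3))/(-4 - 1*3)) + (8 - 1*(-17))) = 8 + (18*(2*(-16 + 5*(-3))/(-4 - 3)) + (8 + 17)) = 8 + (18*(2*(-16 - 15)/(-7)) + 25) = 8 + (18*(2*(-⅐)*(-31)) + 25) = 8 + (18*(62/7) + 25) = 8 + (1116/7 + 25) = 8 + 1291/7 = 1347/7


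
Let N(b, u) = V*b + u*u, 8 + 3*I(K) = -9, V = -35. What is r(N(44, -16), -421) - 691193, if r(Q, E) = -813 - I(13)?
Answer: -2076001/3 ≈ -6.9200e+5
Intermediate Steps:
I(K) = -17/3 (I(K) = -8/3 + (1/3)*(-9) = -8/3 - 3 = -17/3)
N(b, u) = u**2 - 35*b (N(b, u) = -35*b + u*u = -35*b + u**2 = u**2 - 35*b)
r(Q, E) = -2422/3 (r(Q, E) = -813 - 1*(-17/3) = -813 + 17/3 = -2422/3)
r(N(44, -16), -421) - 691193 = -2422/3 - 691193 = -2076001/3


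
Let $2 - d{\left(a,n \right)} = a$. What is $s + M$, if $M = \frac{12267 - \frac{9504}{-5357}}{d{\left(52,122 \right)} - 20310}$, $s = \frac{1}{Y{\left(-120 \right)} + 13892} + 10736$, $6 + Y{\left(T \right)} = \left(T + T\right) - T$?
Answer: $\frac{732660255973301}{68247147560} \approx 10735.0$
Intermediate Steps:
$Y{\left(T \right)} = -6 + T$ ($Y{\left(T \right)} = -6 + \left(\left(T + T\right) - T\right) = -6 + \left(2 T - T\right) = -6 + T$)
$d{\left(a,n \right)} = 2 - a$
$s = \frac{147791777}{13766}$ ($s = \frac{1}{\left(-6 - 120\right) + 13892} + 10736 = \frac{1}{-126 + 13892} + 10736 = \frac{1}{13766} + 10736 = \frac{147791777}{13766} \approx 10736.0$)
$M = - \frac{5974893}{9915320}$ ($M = \frac{12267 - \frac{9504}{-5357}}{\left(2 - 52\right) - 20310} = \frac{12267 - - \frac{864}{487}}{\left(2 - 52\right) - 20310} = \frac{12267 + \frac{864}{487}}{-50 - 20310} = \frac{5974893}{487 \left(-20360\right)} = \frac{5974893}{487} \left(- \frac{1}{20360}\right) = - \frac{5974893}{9915320} \approx -0.60259$)
$s + M = \frac{147791777}{13766} - \frac{5974893}{9915320} = \frac{732660255973301}{68247147560}$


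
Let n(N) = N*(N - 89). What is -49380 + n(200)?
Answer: -27180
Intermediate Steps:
n(N) = N*(-89 + N)
-49380 + n(200) = -49380 + 200*(-89 + 200) = -49380 + 200*111 = -49380 + 22200 = -27180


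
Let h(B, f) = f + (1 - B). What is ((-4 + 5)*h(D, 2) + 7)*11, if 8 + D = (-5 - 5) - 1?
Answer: 319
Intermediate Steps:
D = -19 (D = -8 + ((-5 - 5) - 1) = -8 + (-10 - 1) = -8 - 11 = -19)
h(B, f) = 1 + f - B
((-4 + 5)*h(D, 2) + 7)*11 = ((-4 + 5)*(1 + 2 - 1*(-19)) + 7)*11 = (1*(1 + 2 + 19) + 7)*11 = (1*22 + 7)*11 = (22 + 7)*11 = 29*11 = 319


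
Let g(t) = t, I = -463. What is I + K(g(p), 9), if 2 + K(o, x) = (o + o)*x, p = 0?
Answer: -465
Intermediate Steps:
K(o, x) = -2 + 2*o*x (K(o, x) = -2 + (o + o)*x = -2 + (2*o)*x = -2 + 2*o*x)
I + K(g(p), 9) = -463 + (-2 + 2*0*9) = -463 + (-2 + 0) = -463 - 2 = -465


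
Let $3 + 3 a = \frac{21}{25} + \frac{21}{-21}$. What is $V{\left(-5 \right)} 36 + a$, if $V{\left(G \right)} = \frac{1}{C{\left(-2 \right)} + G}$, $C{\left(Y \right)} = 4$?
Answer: $- \frac{2779}{75} \approx -37.053$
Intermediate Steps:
$a = - \frac{79}{75}$ ($a = -1 + \frac{\frac{21}{25} + \frac{21}{-21}}{3} = -1 + \frac{21 \cdot \frac{1}{25} + 21 \left(- \frac{1}{21}\right)}{3} = -1 + \frac{\frac{21}{25} - 1}{3} = -1 + \frac{1}{3} \left(- \frac{4}{25}\right) = -1 - \frac{4}{75} = - \frac{79}{75} \approx -1.0533$)
$V{\left(G \right)} = \frac{1}{4 + G}$
$V{\left(-5 \right)} 36 + a = \frac{1}{4 - 5} \cdot 36 - \frac{79}{75} = \frac{1}{-1} \cdot 36 - \frac{79}{75} = \left(-1\right) 36 - \frac{79}{75} = -36 - \frac{79}{75} = - \frac{2779}{75}$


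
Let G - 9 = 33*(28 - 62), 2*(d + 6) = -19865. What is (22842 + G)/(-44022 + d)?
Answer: -43458/107921 ≈ -0.40268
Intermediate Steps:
d = -19877/2 (d = -6 + (½)*(-19865) = -6 - 19865/2 = -19877/2 ≈ -9938.5)
G = -1113 (G = 9 + 33*(28 - 62) = 9 + 33*(-34) = 9 - 1122 = -1113)
(22842 + G)/(-44022 + d) = (22842 - 1113)/(-44022 - 19877/2) = 21729/(-107921/2) = 21729*(-2/107921) = -43458/107921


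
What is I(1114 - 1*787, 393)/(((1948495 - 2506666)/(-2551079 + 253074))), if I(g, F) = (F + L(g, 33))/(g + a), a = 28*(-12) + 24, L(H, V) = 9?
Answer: 61586534/558171 ≈ 110.34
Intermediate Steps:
a = -312 (a = -336 + 24 = -312)
I(g, F) = (9 + F)/(-312 + g) (I(g, F) = (F + 9)/(g - 312) = (9 + F)/(-312 + g))
I(1114 - 1*787, 393)/(((1948495 - 2506666)/(-2551079 + 253074))) = ((9 + 393)/(-312 + (1114 - 1*787)))/(((1948495 - 2506666)/(-2551079 + 253074))) = (402/(-312 + (1114 - 787)))/((-558171/(-2298005))) = (402/(-312 + 327))/((-558171*(-1/2298005))) = (402/15)/(558171/2298005) = ((1/15)*402)*(2298005/558171) = (134/5)*(2298005/558171) = 61586534/558171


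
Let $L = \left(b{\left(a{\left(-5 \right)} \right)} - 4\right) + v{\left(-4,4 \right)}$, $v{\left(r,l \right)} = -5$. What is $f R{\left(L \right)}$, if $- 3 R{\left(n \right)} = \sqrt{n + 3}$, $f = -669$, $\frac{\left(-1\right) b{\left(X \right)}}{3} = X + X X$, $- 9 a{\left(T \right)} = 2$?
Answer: $\frac{446 i \sqrt{111}}{9} \approx 522.1 i$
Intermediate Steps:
$a{\left(T \right)} = - \frac{2}{9}$ ($a{\left(T \right)} = \left(- \frac{1}{9}\right) 2 = - \frac{2}{9}$)
$b{\left(X \right)} = - 3 X - 3 X^{2}$ ($b{\left(X \right)} = - 3 \left(X + X X\right) = - 3 \left(X + X^{2}\right) = - 3 X - 3 X^{2}$)
$L = - \frac{229}{27}$ ($L = \left(\left(-3\right) \left(- \frac{2}{9}\right) \left(1 - \frac{2}{9}\right) - 4\right) - 5 = \left(\left(-3\right) \left(- \frac{2}{9}\right) \frac{7}{9} - 4\right) - 5 = \left(\frac{14}{27} - 4\right) - 5 = - \frac{94}{27} - 5 = - \frac{229}{27} \approx -8.4815$)
$R{\left(n \right)} = - \frac{\sqrt{3 + n}}{3}$ ($R{\left(n \right)} = - \frac{\sqrt{n + 3}}{3} = - \frac{\sqrt{3 + n}}{3}$)
$f R{\left(L \right)} = - 669 \left(- \frac{\sqrt{3 - \frac{229}{27}}}{3}\right) = - 669 \left(- \frac{\sqrt{- \frac{148}{27}}}{3}\right) = - 669 \left(- \frac{\frac{2}{9} i \sqrt{111}}{3}\right) = - 669 \left(- \frac{2 i \sqrt{111}}{27}\right) = \frac{446 i \sqrt{111}}{9}$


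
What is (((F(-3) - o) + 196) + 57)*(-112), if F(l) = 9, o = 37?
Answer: -25200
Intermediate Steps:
(((F(-3) - o) + 196) + 57)*(-112) = (((9 - 1*37) + 196) + 57)*(-112) = (((9 - 37) + 196) + 57)*(-112) = ((-28 + 196) + 57)*(-112) = (168 + 57)*(-112) = 225*(-112) = -25200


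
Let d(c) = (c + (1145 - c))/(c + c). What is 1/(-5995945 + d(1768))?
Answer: -3536/21201660375 ≈ -1.6678e-7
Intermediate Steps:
d(c) = 1145/(2*c) (d(c) = 1145/((2*c)) = 1145*(1/(2*c)) = 1145/(2*c))
1/(-5995945 + d(1768)) = 1/(-5995945 + (1145/2)/1768) = 1/(-5995945 + (1145/2)*(1/1768)) = 1/(-5995945 + 1145/3536) = 1/(-21201660375/3536) = -3536/21201660375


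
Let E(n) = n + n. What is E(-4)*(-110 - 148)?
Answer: 2064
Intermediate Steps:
E(n) = 2*n
E(-4)*(-110 - 148) = (2*(-4))*(-110 - 148) = -8*(-258) = 2064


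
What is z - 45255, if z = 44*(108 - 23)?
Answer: -41515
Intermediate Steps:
z = 3740 (z = 44*85 = 3740)
z - 45255 = 3740 - 45255 = -41515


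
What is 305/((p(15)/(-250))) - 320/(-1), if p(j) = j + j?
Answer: -6665/3 ≈ -2221.7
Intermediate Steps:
p(j) = 2*j
305/((p(15)/(-250))) - 320/(-1) = 305/(((2*15)/(-250))) - 320/(-1) = 305/((30*(-1/250))) - 320*(-1) = 305/(-3/25) + 320 = 305*(-25/3) + 320 = -7625/3 + 320 = -6665/3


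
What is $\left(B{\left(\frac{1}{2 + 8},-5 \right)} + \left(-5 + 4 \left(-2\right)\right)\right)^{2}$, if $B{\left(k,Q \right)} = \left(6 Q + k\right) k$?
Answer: $\frac{2556801}{10000} \approx 255.68$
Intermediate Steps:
$B{\left(k,Q \right)} = k \left(k + 6 Q\right)$ ($B{\left(k,Q \right)} = \left(k + 6 Q\right) k = k \left(k + 6 Q\right)$)
$\left(B{\left(\frac{1}{2 + 8},-5 \right)} + \left(-5 + 4 \left(-2\right)\right)\right)^{2} = \left(\frac{\frac{1}{2 + 8} + 6 \left(-5\right)}{2 + 8} + \left(-5 + 4 \left(-2\right)\right)\right)^{2} = \left(\frac{\frac{1}{10} - 30}{10} - 13\right)^{2} = \left(\frac{1}{10} \left(- \frac{299}{10}\right) - 13\right)^{2} = \left(- \frac{299}{100} - 13\right)^{2} = \left(- \frac{1599}{100}\right)^{2} = \frac{2556801}{10000}$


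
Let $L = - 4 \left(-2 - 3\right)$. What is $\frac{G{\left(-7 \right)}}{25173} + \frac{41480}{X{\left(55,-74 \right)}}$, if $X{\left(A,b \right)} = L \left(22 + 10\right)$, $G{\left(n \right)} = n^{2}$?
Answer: $\frac{26105185}{402768} \approx 64.814$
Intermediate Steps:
$L = 20$ ($L = \left(-4\right) \left(-5\right) = 20$)
$X{\left(A,b \right)} = 640$ ($X{\left(A,b \right)} = 20 \left(22 + 10\right) = 20 \cdot 32 = 640$)
$\frac{G{\left(-7 \right)}}{25173} + \frac{41480}{X{\left(55,-74 \right)}} = \frac{\left(-7\right)^{2}}{25173} + \frac{41480}{640} = 49 \cdot \frac{1}{25173} + 41480 \cdot \frac{1}{640} = \frac{49}{25173} + \frac{1037}{16} = \frac{26105185}{402768}$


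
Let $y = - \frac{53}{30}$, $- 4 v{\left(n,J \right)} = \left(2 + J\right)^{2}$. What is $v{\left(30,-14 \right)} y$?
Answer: $\frac{318}{5} \approx 63.6$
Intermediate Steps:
$v{\left(n,J \right)} = - \frac{\left(2 + J\right)^{2}}{4}$
$y = - \frac{53}{30}$ ($y = \left(-53\right) \frac{1}{30} = - \frac{53}{30} \approx -1.7667$)
$v{\left(30,-14 \right)} y = - \frac{\left(2 - 14\right)^{2}}{4} \left(- \frac{53}{30}\right) = - \frac{\left(-12\right)^{2}}{4} \left(- \frac{53}{30}\right) = \left(- \frac{1}{4}\right) 144 \left(- \frac{53}{30}\right) = \left(-36\right) \left(- \frac{53}{30}\right) = \frac{318}{5}$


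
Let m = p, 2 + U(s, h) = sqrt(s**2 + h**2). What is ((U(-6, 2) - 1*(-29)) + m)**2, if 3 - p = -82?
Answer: 12584 + 448*sqrt(10) ≈ 14001.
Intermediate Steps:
U(s, h) = -2 + sqrt(h**2 + s**2) (U(s, h) = -2 + sqrt(s**2 + h**2) = -2 + sqrt(h**2 + s**2))
p = 85 (p = 3 - 1*(-82) = 3 + 82 = 85)
m = 85
((U(-6, 2) - 1*(-29)) + m)**2 = (((-2 + sqrt(2**2 + (-6)**2)) - 1*(-29)) + 85)**2 = (((-2 + sqrt(4 + 36)) + 29) + 85)**2 = (((-2 + sqrt(40)) + 29) + 85)**2 = (((-2 + 2*sqrt(10)) + 29) + 85)**2 = ((27 + 2*sqrt(10)) + 85)**2 = (112 + 2*sqrt(10))**2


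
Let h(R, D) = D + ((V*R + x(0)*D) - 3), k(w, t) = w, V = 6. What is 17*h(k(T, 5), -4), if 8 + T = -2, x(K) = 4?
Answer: -1411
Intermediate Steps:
T = -10 (T = -8 - 2 = -10)
h(R, D) = -3 + 5*D + 6*R (h(R, D) = D + ((6*R + 4*D) - 3) = D + ((4*D + 6*R) - 3) = D + (-3 + 4*D + 6*R) = -3 + 5*D + 6*R)
17*h(k(T, 5), -4) = 17*(-3 + 5*(-4) + 6*(-10)) = 17*(-3 - 20 - 60) = 17*(-83) = -1411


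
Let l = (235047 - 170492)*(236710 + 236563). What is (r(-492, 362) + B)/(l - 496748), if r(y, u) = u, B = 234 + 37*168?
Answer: 6812/30551641767 ≈ 2.2297e-7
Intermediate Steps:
B = 6450 (B = 234 + 6216 = 6450)
l = 30552138515 (l = 64555*473273 = 30552138515)
(r(-492, 362) + B)/(l - 496748) = (362 + 6450)/(30552138515 - 496748) = 6812/30551641767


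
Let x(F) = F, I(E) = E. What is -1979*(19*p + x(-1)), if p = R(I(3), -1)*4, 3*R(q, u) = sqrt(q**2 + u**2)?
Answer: 1979 - 150404*sqrt(10)/3 ≈ -1.5656e+5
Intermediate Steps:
R(q, u) = sqrt(q**2 + u**2)/3
p = 4*sqrt(10)/3 (p = (sqrt(3**2 + (-1)**2)/3)*4 = (sqrt(9 + 1)/3)*4 = (sqrt(10)/3)*4 = 4*sqrt(10)/3 ≈ 4.2164)
-1979*(19*p + x(-1)) = -1979*(19*(4*sqrt(10)/3) - 1) = -1979*(76*sqrt(10)/3 - 1) = -1979*(-1 + 76*sqrt(10)/3) = 1979 - 150404*sqrt(10)/3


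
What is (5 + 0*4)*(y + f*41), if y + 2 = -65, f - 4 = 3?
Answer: 1100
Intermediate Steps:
f = 7 (f = 4 + 3 = 7)
y = -67 (y = -2 - 65 = -67)
(5 + 0*4)*(y + f*41) = (5 + 0*4)*(-67 + 7*41) = (5 + 0)*(-67 + 287) = 5*220 = 1100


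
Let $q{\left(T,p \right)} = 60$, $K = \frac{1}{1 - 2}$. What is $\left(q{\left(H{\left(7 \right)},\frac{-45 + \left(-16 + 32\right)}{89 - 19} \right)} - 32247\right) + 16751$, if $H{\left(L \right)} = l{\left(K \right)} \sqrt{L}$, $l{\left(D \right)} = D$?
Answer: $-15436$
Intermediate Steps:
$K = -1$ ($K = \frac{1}{-1} = -1$)
$H{\left(L \right)} = - \sqrt{L}$
$\left(q{\left(H{\left(7 \right)},\frac{-45 + \left(-16 + 32\right)}{89 - 19} \right)} - 32247\right) + 16751 = \left(60 - 32247\right) + 16751 = -32187 + 16751 = -15436$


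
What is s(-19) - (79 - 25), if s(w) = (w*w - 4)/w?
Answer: -1383/19 ≈ -72.789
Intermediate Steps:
s(w) = (-4 + w²)/w (s(w) = (w² - 4)/w = (-4 + w²)/w)
s(-19) - (79 - 25) = (-19 - 4/(-19)) - (79 - 25) = (-19 - 4*(-1/19)) - 1*54 = (-19 + 4/19) - 54 = -357/19 - 54 = -1383/19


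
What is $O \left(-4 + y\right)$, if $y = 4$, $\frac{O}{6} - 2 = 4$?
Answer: $0$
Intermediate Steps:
$O = 36$ ($O = 12 + 6 \cdot 4 = 12 + 24 = 36$)
$O \left(-4 + y\right) = 36 \left(-4 + 4\right) = 36 \cdot 0 = 0$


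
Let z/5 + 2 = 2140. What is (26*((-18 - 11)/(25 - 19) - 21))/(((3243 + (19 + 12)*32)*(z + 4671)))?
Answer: -403/39032301 ≈ -1.0325e-5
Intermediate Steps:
z = 10690 (z = -10 + 5*2140 = -10 + 10700 = 10690)
(26*((-18 - 11)/(25 - 19) - 21))/(((3243 + (19 + 12)*32)*(z + 4671))) = (26*((-18 - 11)/(25 - 19) - 21))/(((3243 + (19 + 12)*32)*(10690 + 4671))) = (26*(-29/6 - 21))/(((3243 + 31*32)*15361)) = (26*(-29*⅙ - 21))/(((3243 + 992)*15361)) = (26*(-29/6 - 21))/((4235*15361)) = (26*(-155/6))/65053835 = -2015/3*1/65053835 = -403/39032301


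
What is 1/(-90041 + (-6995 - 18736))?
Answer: -1/115772 ≈ -8.6377e-6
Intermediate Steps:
1/(-90041 + (-6995 - 18736)) = 1/(-90041 - 25731) = 1/(-115772) = -1/115772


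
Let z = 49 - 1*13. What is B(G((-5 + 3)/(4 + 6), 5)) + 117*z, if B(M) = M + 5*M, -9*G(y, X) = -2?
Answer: 12640/3 ≈ 4213.3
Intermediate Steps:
G(y, X) = 2/9 (G(y, X) = -⅑*(-2) = 2/9)
B(M) = 6*M
z = 36 (z = 49 - 13 = 36)
B(G((-5 + 3)/(4 + 6), 5)) + 117*z = 6*(2/9) + 117*36 = 4/3 + 4212 = 12640/3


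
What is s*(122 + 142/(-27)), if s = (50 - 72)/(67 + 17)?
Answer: -17336/567 ≈ -30.575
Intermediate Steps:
s = -11/42 (s = -22/84 = -22*1/84 = -11/42 ≈ -0.26190)
s*(122 + 142/(-27)) = -11*(122 + 142/(-27))/42 = -11*(122 + 142*(-1/27))/42 = -11*(122 - 142/27)/42 = -11/42*3152/27 = -17336/567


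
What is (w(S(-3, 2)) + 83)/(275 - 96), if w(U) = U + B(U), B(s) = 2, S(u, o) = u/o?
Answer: 167/358 ≈ 0.46648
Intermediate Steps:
w(U) = 2 + U (w(U) = U + 2 = 2 + U)
(w(S(-3, 2)) + 83)/(275 - 96) = ((2 - 3/2) + 83)/(275 - 96) = ((2 - 3*1/2) + 83)/179 = ((2 - 3/2) + 83)*(1/179) = (1/2 + 83)*(1/179) = (167/2)*(1/179) = 167/358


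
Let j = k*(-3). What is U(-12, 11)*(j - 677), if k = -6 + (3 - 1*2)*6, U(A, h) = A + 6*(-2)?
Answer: 16248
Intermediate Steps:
U(A, h) = -12 + A (U(A, h) = A - 12 = -12 + A)
k = 0 (k = -6 + (3 - 2)*6 = -6 + 1*6 = -6 + 6 = 0)
j = 0 (j = 0*(-3) = 0)
U(-12, 11)*(j - 677) = (-12 - 12)*(0 - 677) = -24*(-677) = 16248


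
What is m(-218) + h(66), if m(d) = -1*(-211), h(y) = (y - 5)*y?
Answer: 4237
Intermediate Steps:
h(y) = y*(-5 + y) (h(y) = (-5 + y)*y = y*(-5 + y))
m(d) = 211
m(-218) + h(66) = 211 + 66*(-5 + 66) = 211 + 66*61 = 211 + 4026 = 4237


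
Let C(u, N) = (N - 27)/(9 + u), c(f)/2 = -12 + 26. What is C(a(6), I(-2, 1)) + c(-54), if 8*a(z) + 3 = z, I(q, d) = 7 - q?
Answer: 652/25 ≈ 26.080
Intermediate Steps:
c(f) = 28 (c(f) = 2*(-12 + 26) = 2*14 = 28)
a(z) = -3/8 + z/8
C(u, N) = (-27 + N)/(9 + u)
C(a(6), I(-2, 1)) + c(-54) = (-27 + (7 - 1*(-2)))/(9 + (-3/8 + (⅛)*6)) + 28 = (-27 + (7 + 2))/(9 + (-3/8 + ¾)) + 28 = (-27 + 9)/(9 + 3/8) + 28 = -18/(75/8) + 28 = (8/75)*(-18) + 28 = -48/25 + 28 = 652/25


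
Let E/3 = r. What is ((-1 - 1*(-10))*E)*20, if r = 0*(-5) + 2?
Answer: 1080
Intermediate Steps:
r = 2 (r = 0 + 2 = 2)
E = 6 (E = 3*2 = 6)
((-1 - 1*(-10))*E)*20 = ((-1 - 1*(-10))*6)*20 = ((-1 + 10)*6)*20 = (9*6)*20 = 54*20 = 1080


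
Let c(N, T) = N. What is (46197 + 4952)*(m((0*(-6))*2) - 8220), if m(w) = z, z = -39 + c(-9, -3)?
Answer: -422899932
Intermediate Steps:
z = -48 (z = -39 - 9 = -48)
m(w) = -48
(46197 + 4952)*(m((0*(-6))*2) - 8220) = (46197 + 4952)*(-48 - 8220) = 51149*(-8268) = -422899932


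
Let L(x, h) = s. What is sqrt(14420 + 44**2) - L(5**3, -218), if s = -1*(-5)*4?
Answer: -20 + 2*sqrt(4089) ≈ 107.89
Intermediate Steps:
s = 20 (s = 5*4 = 20)
L(x, h) = 20
sqrt(14420 + 44**2) - L(5**3, -218) = sqrt(14420 + 44**2) - 1*20 = sqrt(14420 + 1936) - 20 = sqrt(16356) - 20 = 2*sqrt(4089) - 20 = -20 + 2*sqrt(4089)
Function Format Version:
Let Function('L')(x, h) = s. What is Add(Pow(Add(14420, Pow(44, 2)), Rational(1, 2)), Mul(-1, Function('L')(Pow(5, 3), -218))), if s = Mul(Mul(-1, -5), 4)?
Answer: Add(-20, Mul(2, Pow(4089, Rational(1, 2)))) ≈ 107.89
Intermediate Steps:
s = 20 (s = Mul(5, 4) = 20)
Function('L')(x, h) = 20
Add(Pow(Add(14420, Pow(44, 2)), Rational(1, 2)), Mul(-1, Function('L')(Pow(5, 3), -218))) = Add(Pow(Add(14420, Pow(44, 2)), Rational(1, 2)), Mul(-1, 20)) = Add(Pow(Add(14420, 1936), Rational(1, 2)), -20) = Add(Pow(16356, Rational(1, 2)), -20) = Add(Mul(2, Pow(4089, Rational(1, 2))), -20) = Add(-20, Mul(2, Pow(4089, Rational(1, 2))))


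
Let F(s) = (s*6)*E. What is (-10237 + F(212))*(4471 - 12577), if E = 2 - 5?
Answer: 113913618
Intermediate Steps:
E = -3
F(s) = -18*s (F(s) = (s*6)*(-3) = (6*s)*(-3) = -18*s)
(-10237 + F(212))*(4471 - 12577) = (-10237 - 18*212)*(4471 - 12577) = (-10237 - 3816)*(-8106) = -14053*(-8106) = 113913618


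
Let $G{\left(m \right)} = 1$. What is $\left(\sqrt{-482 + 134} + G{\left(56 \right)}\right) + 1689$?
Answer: $1690 + 2 i \sqrt{87} \approx 1690.0 + 18.655 i$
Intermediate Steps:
$\left(\sqrt{-482 + 134} + G{\left(56 \right)}\right) + 1689 = \left(\sqrt{-482 + 134} + 1\right) + 1689 = \left(\sqrt{-348} + 1\right) + 1689 = \left(2 i \sqrt{87} + 1\right) + 1689 = \left(1 + 2 i \sqrt{87}\right) + 1689 = 1690 + 2 i \sqrt{87}$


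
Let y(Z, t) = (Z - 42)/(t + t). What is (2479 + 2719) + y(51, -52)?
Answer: 540583/104 ≈ 5197.9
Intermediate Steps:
y(Z, t) = (-42 + Z)/(2*t) (y(Z, t) = (-42 + Z)/((2*t)) = (-42 + Z)*(1/(2*t)) = (-42 + Z)/(2*t))
(2479 + 2719) + y(51, -52) = (2479 + 2719) + (1/2)*(-42 + 51)/(-52) = 5198 + (1/2)*(-1/52)*9 = 5198 - 9/104 = 540583/104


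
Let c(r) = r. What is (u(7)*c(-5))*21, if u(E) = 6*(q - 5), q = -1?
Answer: 3780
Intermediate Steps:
u(E) = -36 (u(E) = 6*(-1 - 5) = 6*(-6) = -36)
(u(7)*c(-5))*21 = -36*(-5)*21 = 180*21 = 3780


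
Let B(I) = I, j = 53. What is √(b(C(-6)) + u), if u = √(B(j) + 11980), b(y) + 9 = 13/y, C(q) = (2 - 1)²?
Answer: √(4 + 3*√1337) ≈ 10.663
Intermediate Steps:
C(q) = 1 (C(q) = 1² = 1)
b(y) = -9 + 13/y
u = 3*√1337 (u = √(53 + 11980) = √12033 = 3*√1337 ≈ 109.70)
√(b(C(-6)) + u) = √((-9 + 13/1) + 3*√1337) = √((-9 + 13*1) + 3*√1337) = √((-9 + 13) + 3*√1337) = √(4 + 3*√1337)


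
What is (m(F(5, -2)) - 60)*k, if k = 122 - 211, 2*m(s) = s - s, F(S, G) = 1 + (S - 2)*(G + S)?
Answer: 5340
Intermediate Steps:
F(S, G) = 1 + (-2 + S)*(G + S)
m(s) = 0 (m(s) = (s - s)/2 = (1/2)*0 = 0)
k = -89
(m(F(5, -2)) - 60)*k = (0 - 60)*(-89) = -60*(-89) = 5340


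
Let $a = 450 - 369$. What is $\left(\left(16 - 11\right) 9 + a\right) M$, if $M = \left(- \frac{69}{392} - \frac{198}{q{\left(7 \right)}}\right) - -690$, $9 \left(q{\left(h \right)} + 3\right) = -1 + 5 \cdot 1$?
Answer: $\frac{62261973}{644} \approx 96680.0$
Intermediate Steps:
$q{\left(h \right)} = - \frac{23}{9}$ ($q{\left(h \right)} = -3 + \frac{-1 + 5 \cdot 1}{9} = -3 + \frac{-1 + 5}{9} = -3 + \frac{1}{9} \cdot 4 = -3 + \frac{4}{9} = - \frac{23}{9}$)
$M = \frac{6917997}{9016}$ ($M = \left(- \frac{69}{392} - \frac{198}{- \frac{23}{9}}\right) - -690 = \left(\left(-69\right) \frac{1}{392} - - \frac{1782}{23}\right) + 690 = \left(- \frac{69}{392} + \frac{1782}{23}\right) + 690 = \frac{696957}{9016} + 690 = \frac{6917997}{9016} \approx 767.3$)
$a = 81$
$\left(\left(16 - 11\right) 9 + a\right) M = \left(\left(16 - 11\right) 9 + 81\right) \frac{6917997}{9016} = \left(5 \cdot 9 + 81\right) \frac{6917997}{9016} = \left(45 + 81\right) \frac{6917997}{9016} = 126 \cdot \frac{6917997}{9016} = \frac{62261973}{644}$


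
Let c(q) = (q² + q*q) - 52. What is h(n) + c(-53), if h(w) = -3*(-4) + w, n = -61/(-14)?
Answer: 78153/14 ≈ 5582.4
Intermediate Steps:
n = 61/14 (n = -61*(-1/14) = 61/14 ≈ 4.3571)
c(q) = -52 + 2*q² (c(q) = (q² + q²) - 52 = 2*q² - 52 = -52 + 2*q²)
h(w) = 12 + w
h(n) + c(-53) = (12 + 61/14) + (-52 + 2*(-53)²) = 229/14 + (-52 + 2*2809) = 229/14 + (-52 + 5618) = 229/14 + 5566 = 78153/14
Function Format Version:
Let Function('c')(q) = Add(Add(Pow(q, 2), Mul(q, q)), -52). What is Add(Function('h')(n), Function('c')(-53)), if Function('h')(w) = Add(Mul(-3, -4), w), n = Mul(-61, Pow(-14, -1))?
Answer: Rational(78153, 14) ≈ 5582.4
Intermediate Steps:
n = Rational(61, 14) (n = Mul(-61, Rational(-1, 14)) = Rational(61, 14) ≈ 4.3571)
Function('c')(q) = Add(-52, Mul(2, Pow(q, 2))) (Function('c')(q) = Add(Add(Pow(q, 2), Pow(q, 2)), -52) = Add(Mul(2, Pow(q, 2)), -52) = Add(-52, Mul(2, Pow(q, 2))))
Function('h')(w) = Add(12, w)
Add(Function('h')(n), Function('c')(-53)) = Add(Add(12, Rational(61, 14)), Add(-52, Mul(2, Pow(-53, 2)))) = Add(Rational(229, 14), Add(-52, Mul(2, 2809))) = Add(Rational(229, 14), Add(-52, 5618)) = Add(Rational(229, 14), 5566) = Rational(78153, 14)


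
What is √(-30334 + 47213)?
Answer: √16879 ≈ 129.92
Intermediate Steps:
√(-30334 + 47213) = √16879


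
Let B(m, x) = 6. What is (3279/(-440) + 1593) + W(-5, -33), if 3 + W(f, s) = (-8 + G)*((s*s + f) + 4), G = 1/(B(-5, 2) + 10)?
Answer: -3103519/440 ≈ -7053.5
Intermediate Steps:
G = 1/16 (G = 1/(6 + 10) = 1/16 ≈ 0.062500)
W(f, s) = -139/4 - 127*f/16 - 127*s**2/16 (W(f, s) = -3 + (-8 + 1/16)*((s*s + f) + 4) = -3 - 127*((s**2 + f) + 4)/16 = -3 - 127*((f + s**2) + 4)/16 = -3 - 127*(4 + f + s**2)/16 = -3 + (-127/4 - 127*f/16 - 127*s**2/16) = -139/4 - 127*f/16 - 127*s**2/16)
(3279/(-440) + 1593) + W(-5, -33) = (3279/(-440) + 1593) + (-139/4 - 127/16*(-5) - 127/16*(-33)**2) = (3279*(-1/440) + 1593) + (-139/4 + 635/16 - 127/16*1089) = (-3279/440 + 1593) + (-139/4 + 635/16 - 138303/16) = 697641/440 - 8639 = -3103519/440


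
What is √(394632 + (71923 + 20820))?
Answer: 5*√19495 ≈ 698.12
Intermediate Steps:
√(394632 + (71923 + 20820)) = √(394632 + 92743) = √487375 = 5*√19495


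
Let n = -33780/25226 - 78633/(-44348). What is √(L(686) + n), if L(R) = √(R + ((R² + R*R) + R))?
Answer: √(33947681964222279 + 1095097817754615416*√4809)/279680662 ≈ 31.166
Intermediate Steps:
L(R) = √(2*R + 2*R²) (L(R) = √(R + ((R² + R²) + R)) = √(R + (2*R² + R)) = √(R + (R + 2*R²)) = √(2*R + 2*R²))
n = 242760309/559361324 (n = -33780*1/25226 - 78633*(-1/44348) = -16890/12613 + 78633/44348 = 242760309/559361324 ≈ 0.43400)
√(L(686) + n) = √(√2*√(686*(1 + 686)) + 242760309/559361324) = √(√2*√(686*687) + 242760309/559361324) = √(√2*√471282 + 242760309/559361324) = √(√2*(7*√9618) + 242760309/559361324) = √(14*√4809 + 242760309/559361324) = √(242760309/559361324 + 14*√4809)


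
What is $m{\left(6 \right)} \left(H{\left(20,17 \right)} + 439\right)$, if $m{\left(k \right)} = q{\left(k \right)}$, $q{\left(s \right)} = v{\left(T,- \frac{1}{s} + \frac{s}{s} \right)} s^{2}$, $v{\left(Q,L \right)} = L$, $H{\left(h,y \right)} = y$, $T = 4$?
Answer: $13680$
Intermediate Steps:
$q{\left(s \right)} = s^{2} \left(1 - \frac{1}{s}\right)$ ($q{\left(s \right)} = \left(- \frac{1}{s} + \frac{s}{s}\right) s^{2} = \left(- \frac{1}{s} + 1\right) s^{2} = \left(1 - \frac{1}{s}\right) s^{2} = s^{2} \left(1 - \frac{1}{s}\right)$)
$m{\left(k \right)} = k \left(-1 + k\right)$
$m{\left(6 \right)} \left(H{\left(20,17 \right)} + 439\right) = 6 \left(-1 + 6\right) \left(17 + 439\right) = 6 \cdot 5 \cdot 456 = 30 \cdot 456 = 13680$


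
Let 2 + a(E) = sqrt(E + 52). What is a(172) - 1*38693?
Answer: -38695 + 4*sqrt(14) ≈ -38680.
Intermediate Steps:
a(E) = -2 + sqrt(52 + E) (a(E) = -2 + sqrt(E + 52) = -2 + sqrt(52 + E))
a(172) - 1*38693 = (-2 + sqrt(52 + 172)) - 1*38693 = (-2 + sqrt(224)) - 38693 = (-2 + 4*sqrt(14)) - 38693 = -38695 + 4*sqrt(14)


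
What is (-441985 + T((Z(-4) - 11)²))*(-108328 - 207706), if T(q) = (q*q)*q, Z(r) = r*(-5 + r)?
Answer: -77017055993760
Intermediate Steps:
T(q) = q³ (T(q) = q²*q = q³)
(-441985 + T((Z(-4) - 11)²))*(-108328 - 207706) = (-441985 + ((-4*(-5 - 4) - 11)²)³)*(-108328 - 207706) = (-441985 + ((-4*(-9) - 11)²)³)*(-316034) = (-441985 + ((36 - 11)²)³)*(-316034) = (-441985 + (25²)³)*(-316034) = (-441985 + 625³)*(-316034) = (-441985 + 244140625)*(-316034) = 243698640*(-316034) = -77017055993760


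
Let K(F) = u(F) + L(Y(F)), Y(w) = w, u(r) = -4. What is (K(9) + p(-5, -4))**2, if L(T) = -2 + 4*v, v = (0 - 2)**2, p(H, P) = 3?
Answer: 169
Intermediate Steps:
v = 4 (v = (-2)**2 = 4)
L(T) = 14 (L(T) = -2 + 4*4 = -2 + 16 = 14)
K(F) = 10 (K(F) = -4 + 14 = 10)
(K(9) + p(-5, -4))**2 = (10 + 3)**2 = 13**2 = 169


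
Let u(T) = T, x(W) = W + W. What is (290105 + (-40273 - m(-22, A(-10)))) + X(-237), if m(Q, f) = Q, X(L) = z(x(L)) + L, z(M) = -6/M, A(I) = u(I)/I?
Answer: 19719744/79 ≈ 2.4962e+5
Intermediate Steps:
x(W) = 2*W
A(I) = 1 (A(I) = I/I = 1)
X(L) = L - 3/L (X(L) = -6*1/(2*L) + L = -3/L + L = L - 3/L)
(290105 + (-40273 - m(-22, A(-10)))) + X(-237) = (290105 + (-40273 - 1*(-22))) + (-237 - 3/(-237)) = (290105 + (-40273 + 22)) + (-237 - 3*(-1/237)) = (290105 - 40251) + (-237 + 1/79) = 249854 - 18722/79 = 19719744/79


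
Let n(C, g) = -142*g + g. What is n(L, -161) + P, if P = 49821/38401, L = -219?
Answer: 871790922/38401 ≈ 22702.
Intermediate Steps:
n(C, g) = -141*g
P = 49821/38401 (P = 49821*(1/38401) = 49821/38401 ≈ 1.2974)
n(L, -161) + P = -141*(-161) + 49821/38401 = 22701 + 49821/38401 = 871790922/38401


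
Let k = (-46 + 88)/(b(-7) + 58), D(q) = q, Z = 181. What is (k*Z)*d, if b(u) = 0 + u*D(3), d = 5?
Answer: 38010/37 ≈ 1027.3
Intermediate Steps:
b(u) = 3*u (b(u) = 0 + u*3 = 0 + 3*u = 3*u)
k = 42/37 (k = (-46 + 88)/(3*(-7) + 58) = 42/(-21 + 58) = 42/37 ≈ 1.1351)
(k*Z)*d = ((42/37)*181)*5 = (7602/37)*5 = 38010/37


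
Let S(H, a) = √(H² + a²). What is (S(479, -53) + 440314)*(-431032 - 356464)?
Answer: -346745513744 - 3937480*√9290 ≈ -3.4712e+11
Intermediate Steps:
(S(479, -53) + 440314)*(-431032 - 356464) = (√(479² + (-53)²) + 440314)*(-431032 - 356464) = (√(229441 + 2809) + 440314)*(-787496) = (√232250 + 440314)*(-787496) = (5*√9290 + 440314)*(-787496) = (440314 + 5*√9290)*(-787496) = -346745513744 - 3937480*√9290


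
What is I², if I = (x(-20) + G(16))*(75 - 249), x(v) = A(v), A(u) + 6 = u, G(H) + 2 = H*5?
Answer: 81866304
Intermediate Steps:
G(H) = -2 + 5*H (G(H) = -2 + H*5 = -2 + 5*H)
A(u) = -6 + u
x(v) = -6 + v
I = -9048 (I = ((-6 - 20) + (-2 + 5*16))*(75 - 249) = (-26 + (-2 + 80))*(-174) = (-26 + 78)*(-174) = 52*(-174) = -9048)
I² = (-9048)² = 81866304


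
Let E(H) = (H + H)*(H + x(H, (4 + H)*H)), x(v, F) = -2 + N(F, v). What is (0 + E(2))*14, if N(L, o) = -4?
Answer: -224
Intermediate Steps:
x(v, F) = -6 (x(v, F) = -2 - 4 = -6)
E(H) = 2*H*(-6 + H) (E(H) = (H + H)*(H - 6) = (2*H)*(-6 + H) = 2*H*(-6 + H))
(0 + E(2))*14 = (0 + 2*2*(-6 + 2))*14 = (0 + 2*2*(-4))*14 = (0 - 16)*14 = -16*14 = -224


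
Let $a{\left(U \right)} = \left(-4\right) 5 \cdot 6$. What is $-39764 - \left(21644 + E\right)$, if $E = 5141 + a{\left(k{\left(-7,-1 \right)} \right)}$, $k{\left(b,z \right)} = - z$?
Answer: $-66429$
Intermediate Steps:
$a{\left(U \right)} = -120$ ($a{\left(U \right)} = \left(-20\right) 6 = -120$)
$E = 5021$ ($E = 5141 - 120 = 5021$)
$-39764 - \left(21644 + E\right) = -39764 - 26665 = -66429$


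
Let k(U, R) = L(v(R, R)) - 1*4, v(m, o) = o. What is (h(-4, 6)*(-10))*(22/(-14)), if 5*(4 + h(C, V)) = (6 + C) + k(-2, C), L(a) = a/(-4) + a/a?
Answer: -440/7 ≈ -62.857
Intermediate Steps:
L(a) = 1 - a/4 (L(a) = a*(-¼) + 1 = -a/4 + 1 = 1 - a/4)
k(U, R) = -3 - R/4 (k(U, R) = (1 - R/4) - 1*4 = (1 - R/4) - 4 = -3 - R/4)
h(C, V) = -17/5 + 3*C/20 (h(C, V) = -4 + ((6 + C) + (-3 - C/4))/5 = -4 + (3 + 3*C/4)/5 = -4 + (⅗ + 3*C/20) = -17/5 + 3*C/20)
(h(-4, 6)*(-10))*(22/(-14)) = ((-17/5 + (3/20)*(-4))*(-10))*(22/(-14)) = ((-17/5 - ⅗)*(-10))*(22*(-1/14)) = -4*(-10)*(-11/7) = 40*(-11/7) = -440/7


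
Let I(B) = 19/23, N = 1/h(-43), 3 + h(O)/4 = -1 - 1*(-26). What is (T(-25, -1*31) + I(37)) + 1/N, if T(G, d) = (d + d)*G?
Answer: 37693/23 ≈ 1638.8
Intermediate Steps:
h(O) = 88 (h(O) = -12 + 4*(-1 - 1*(-26)) = -12 + 4*(-1 + 26) = -12 + 4*25 = -12 + 100 = 88)
N = 1/88 ≈ 0.011364
T(G, d) = 2*G*d (T(G, d) = (2*d)*G = 2*G*d)
I(B) = 19/23 (I(B) = 19*(1/23) = 19/23)
(T(-25, -1*31) + I(37)) + 1/N = (2*(-25)*(-1*31) + 19/23) + 1/(1/88) = (2*(-25)*(-31) + 19/23) + 88 = (1550 + 19/23) + 88 = 35669/23 + 88 = 37693/23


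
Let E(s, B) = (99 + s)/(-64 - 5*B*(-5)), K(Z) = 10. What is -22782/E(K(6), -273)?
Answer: 156945198/109 ≈ 1.4399e+6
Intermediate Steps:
E(s, B) = (99 + s)/(-64 + 25*B)
-22782/E(K(6), -273) = -22782*(-64 + 25*(-273))/(99 + 10) = -22782/(109/(-64 - 6825)) = -22782/(109/(-6889)) = -22782/((-1/6889*109)) = -22782/(-109/6889) = -22782*(-6889/109) = 156945198/109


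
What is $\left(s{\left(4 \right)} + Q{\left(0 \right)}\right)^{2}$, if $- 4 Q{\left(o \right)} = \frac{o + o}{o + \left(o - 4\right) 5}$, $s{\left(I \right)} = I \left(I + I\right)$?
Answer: $1024$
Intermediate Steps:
$s{\left(I \right)} = 2 I^{2}$ ($s{\left(I \right)} = I 2 I = 2 I^{2}$)
$Q{\left(o \right)} = - \frac{o}{2 \left(-20 + 6 o\right)}$ ($Q{\left(o \right)} = - \frac{\left(o + o\right) \frac{1}{o + \left(o - 4\right) 5}}{4} = - \frac{2 o \frac{1}{o + \left(-4 + o\right) 5}}{4} = - \frac{2 o \frac{1}{o + \left(-20 + 5 o\right)}}{4} = - \frac{2 o \frac{1}{-20 + 6 o}}{4} = - \frac{o}{2 \left(-20 + 6 o\right)}$)
$\left(s{\left(4 \right)} + Q{\left(0 \right)}\right)^{2} = \left(2 \cdot 4^{2} - \frac{0}{-40 + 12 \cdot 0}\right)^{2} = \left(2 \cdot 16 - \frac{0}{-40 + 0}\right)^{2} = \left(32 - \frac{0}{-40}\right)^{2} = \left(32 - 0 \left(- \frac{1}{40}\right)\right)^{2} = \left(32 + 0\right)^{2} = 32^{2} = 1024$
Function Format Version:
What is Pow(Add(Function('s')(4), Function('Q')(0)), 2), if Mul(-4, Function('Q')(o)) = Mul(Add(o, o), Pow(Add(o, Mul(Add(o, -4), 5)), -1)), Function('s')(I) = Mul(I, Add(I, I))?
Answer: 1024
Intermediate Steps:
Function('s')(I) = Mul(2, Pow(I, 2)) (Function('s')(I) = Mul(I, Mul(2, I)) = Mul(2, Pow(I, 2)))
Function('Q')(o) = Mul(Rational(-1, 2), o, Pow(Add(-20, Mul(6, o)), -1)) (Function('Q')(o) = Mul(Rational(-1, 4), Mul(Add(o, o), Pow(Add(o, Mul(Add(o, -4), 5)), -1))) = Mul(Rational(-1, 4), Mul(Mul(2, o), Pow(Add(o, Mul(Add(-4, o), 5)), -1))) = Mul(Rational(-1, 4), Mul(Mul(2, o), Pow(Add(o, Add(-20, Mul(5, o))), -1))) = Mul(Rational(-1, 4), Mul(Mul(2, o), Pow(Add(-20, Mul(6, o)), -1))) = Mul(Rational(-1, 4), Mul(2, o, Pow(Add(-20, Mul(6, o)), -1))) = Mul(Rational(-1, 2), o, Pow(Add(-20, Mul(6, o)), -1)))
Pow(Add(Function('s')(4), Function('Q')(0)), 2) = Pow(Add(Mul(2, Pow(4, 2)), Mul(-1, 0, Pow(Add(-40, Mul(12, 0)), -1))), 2) = Pow(Add(Mul(2, 16), Mul(-1, 0, Pow(Add(-40, 0), -1))), 2) = Pow(Add(32, Mul(-1, 0, Pow(-40, -1))), 2) = Pow(Add(32, Mul(-1, 0, Rational(-1, 40))), 2) = Pow(Add(32, 0), 2) = Pow(32, 2) = 1024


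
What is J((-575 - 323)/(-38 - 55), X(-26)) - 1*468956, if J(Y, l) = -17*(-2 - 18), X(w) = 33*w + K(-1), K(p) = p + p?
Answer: -468616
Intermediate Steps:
K(p) = 2*p
X(w) = -2 + 33*w (X(w) = 33*w + 2*(-1) = 33*w - 2 = -2 + 33*w)
J(Y, l) = 340 (J(Y, l) = -17*(-20) = 340)
J((-575 - 323)/(-38 - 55), X(-26)) - 1*468956 = 340 - 1*468956 = 340 - 468956 = -468616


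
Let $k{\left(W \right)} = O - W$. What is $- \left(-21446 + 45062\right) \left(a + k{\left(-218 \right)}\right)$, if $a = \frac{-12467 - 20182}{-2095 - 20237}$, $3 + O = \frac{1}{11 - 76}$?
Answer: $- \frac{618325040304}{120965} \approx -5.1116 \cdot 10^{6}$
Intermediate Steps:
$O = - \frac{196}{65}$ ($O = -3 + \frac{1}{11 - 76} = -3 + \frac{1}{-65} = -3 - \frac{1}{65} = - \frac{196}{65} \approx -3.0154$)
$a = \frac{10883}{7444}$ ($a = - \frac{32649}{-22332} = \left(-32649\right) \left(- \frac{1}{22332}\right) = \frac{10883}{7444} \approx 1.462$)
$k{\left(W \right)} = - \frac{196}{65} - W$
$- \left(-21446 + 45062\right) \left(a + k{\left(-218 \right)}\right) = - \left(-21446 + 45062\right) \left(\frac{10883}{7444} - - \frac{13974}{65}\right) = - 23616 \left(\frac{10883}{7444} + \left(- \frac{196}{65} + 218\right)\right) = - 23616 \left(\frac{10883}{7444} + \frac{13974}{65}\right) = - \frac{23616 \cdot 104729851}{483860} = \left(-1\right) \frac{618325040304}{120965} = - \frac{618325040304}{120965}$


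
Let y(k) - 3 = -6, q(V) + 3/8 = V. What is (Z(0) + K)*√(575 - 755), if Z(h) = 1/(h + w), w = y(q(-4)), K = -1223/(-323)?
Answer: 6692*I*√5/323 ≈ 46.327*I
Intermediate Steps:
q(V) = -3/8 + V
K = 1223/323 (K = -1223*(-1/323) = 1223/323 ≈ 3.7864)
y(k) = -3 (y(k) = 3 - 6 = -3)
w = -3
Z(h) = 1/(-3 + h) (Z(h) = 1/(h - 3) = 1/(-3 + h))
(Z(0) + K)*√(575 - 755) = (1/(-3 + 0) + 1223/323)*√(575 - 755) = (1/(-3) + 1223/323)*√(-180) = (-⅓ + 1223/323)*(6*I*√5) = 3346*(6*I*√5)/969 = 6692*I*√5/323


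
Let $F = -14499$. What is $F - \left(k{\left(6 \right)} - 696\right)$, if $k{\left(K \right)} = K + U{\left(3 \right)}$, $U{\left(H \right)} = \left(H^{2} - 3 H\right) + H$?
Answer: $-13812$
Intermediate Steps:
$U{\left(H \right)} = H^{2} - 2 H$
$k{\left(K \right)} = 3 + K$ ($k{\left(K \right)} = K + 3 \left(-2 + 3\right) = K + 3 \cdot 1 = K + 3 = 3 + K$)
$F - \left(k{\left(6 \right)} - 696\right) = -14499 - \left(\left(3 + 6\right) - 696\right) = -14499 - \left(9 - 696\right) = -14499 - -687 = -14499 + 687 = -13812$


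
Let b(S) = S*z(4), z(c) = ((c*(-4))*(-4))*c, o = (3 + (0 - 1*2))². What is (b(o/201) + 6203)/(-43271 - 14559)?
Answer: -1247059/11623830 ≈ -0.10728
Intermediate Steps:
o = 1 (o = (3 + (0 - 2))² = (3 - 2)² = 1² = 1)
z(c) = 16*c² (z(c) = (-4*c*(-4))*c = (16*c)*c = 16*c²)
b(S) = 256*S (b(S) = S*(16*4²) = S*(16*16) = S*256 = 256*S)
(b(o/201) + 6203)/(-43271 - 14559) = (256*(1/201) + 6203)/(-43271 - 14559) = (256*(1*(1/201)) + 6203)/(-57830) = (256*(1/201) + 6203)*(-1/57830) = (256/201 + 6203)*(-1/57830) = (1247059/201)*(-1/57830) = -1247059/11623830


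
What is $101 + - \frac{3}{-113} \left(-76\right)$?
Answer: $\frac{11185}{113} \approx 98.982$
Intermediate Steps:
$101 + - \frac{3}{-113} \left(-76\right) = 101 + \left(-3\right) \left(- \frac{1}{113}\right) \left(-76\right) = 101 + \frac{3}{113} \left(-76\right) = 101 - \frac{228}{113} = \frac{11185}{113}$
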